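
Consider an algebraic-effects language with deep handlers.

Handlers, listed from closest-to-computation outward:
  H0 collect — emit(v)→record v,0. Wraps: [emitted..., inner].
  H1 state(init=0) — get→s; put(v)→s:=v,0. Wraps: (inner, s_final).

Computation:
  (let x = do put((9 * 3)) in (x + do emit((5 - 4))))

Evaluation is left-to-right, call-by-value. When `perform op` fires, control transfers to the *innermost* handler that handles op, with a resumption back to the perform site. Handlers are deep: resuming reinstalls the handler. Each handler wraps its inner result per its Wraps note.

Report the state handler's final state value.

Step-by-step:
put(27) @ H1 ⇒ s:=27
emit(1) @ H0 ⇒ out+=1
H0 returns [1, 0]
H1 returns ([1, 0], 27)
= ([1, 0], 27)

Answer: 27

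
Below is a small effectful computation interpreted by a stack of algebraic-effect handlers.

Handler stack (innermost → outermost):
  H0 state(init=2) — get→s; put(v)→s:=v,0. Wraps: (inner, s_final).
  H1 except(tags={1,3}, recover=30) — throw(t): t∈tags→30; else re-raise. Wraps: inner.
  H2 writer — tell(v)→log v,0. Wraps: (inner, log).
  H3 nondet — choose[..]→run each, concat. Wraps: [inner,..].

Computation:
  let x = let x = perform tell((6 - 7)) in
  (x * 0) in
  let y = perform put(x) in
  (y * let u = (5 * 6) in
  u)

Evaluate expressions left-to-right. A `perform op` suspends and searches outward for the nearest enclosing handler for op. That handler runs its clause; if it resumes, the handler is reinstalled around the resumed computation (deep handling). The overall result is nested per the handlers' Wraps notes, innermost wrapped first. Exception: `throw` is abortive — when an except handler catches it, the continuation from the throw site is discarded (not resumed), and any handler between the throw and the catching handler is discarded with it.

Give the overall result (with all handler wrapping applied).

Answer: [((0, 0), (-1))]

Step-by-step:
tell(-1) @ H2 ⇒ log+=-1
put(0) @ H0 ⇒ s:=0
H0 returns (0, 0)
H1 returns (0, 0)
H2 returns ((0, 0), (-1))
H3 returns [((0, 0), (-1))]
= [((0, 0), (-1))]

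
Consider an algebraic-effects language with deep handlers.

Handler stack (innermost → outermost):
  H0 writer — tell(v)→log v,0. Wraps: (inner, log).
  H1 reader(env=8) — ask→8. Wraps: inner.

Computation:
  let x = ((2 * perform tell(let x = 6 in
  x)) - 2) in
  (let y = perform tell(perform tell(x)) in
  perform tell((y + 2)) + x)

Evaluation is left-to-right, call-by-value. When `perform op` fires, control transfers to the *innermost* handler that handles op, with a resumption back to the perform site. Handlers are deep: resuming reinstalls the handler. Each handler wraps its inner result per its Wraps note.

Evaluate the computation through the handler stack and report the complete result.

Answer: (-2, (6, -2, 0, 2))

Evaluation trace:
tell(6) @ H0 ⇒ log+=6
tell(-2) @ H0 ⇒ log+=-2
tell(0) @ H0 ⇒ log+=0
tell(2) @ H0 ⇒ log+=2
H0 returns (-2, (6, -2, 0, 2))
H1 returns (-2, (6, -2, 0, 2))
= (-2, (6, -2, 0, 2))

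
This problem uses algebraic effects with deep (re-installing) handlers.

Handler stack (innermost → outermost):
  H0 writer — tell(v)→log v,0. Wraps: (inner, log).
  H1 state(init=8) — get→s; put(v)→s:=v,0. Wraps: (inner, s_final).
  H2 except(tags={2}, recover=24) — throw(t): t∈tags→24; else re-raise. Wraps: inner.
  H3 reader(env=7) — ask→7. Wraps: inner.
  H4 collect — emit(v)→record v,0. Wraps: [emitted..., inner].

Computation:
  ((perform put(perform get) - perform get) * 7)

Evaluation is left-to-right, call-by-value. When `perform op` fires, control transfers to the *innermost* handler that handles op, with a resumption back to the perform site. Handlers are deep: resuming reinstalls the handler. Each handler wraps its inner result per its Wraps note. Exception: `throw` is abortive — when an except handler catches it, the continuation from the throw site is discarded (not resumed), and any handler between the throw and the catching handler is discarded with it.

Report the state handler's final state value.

Answer: 8

Working:
get @ H1 ⇒ 8
put(8) @ H1 ⇒ s:=8
get @ H1 ⇒ 8
H0 returns (-56, ())
H1 returns ((-56, ()), 8)
H2 returns ((-56, ()), 8)
H3 returns ((-56, ()), 8)
H4 returns [((-56, ()), 8)]
= [((-56, ()), 8)]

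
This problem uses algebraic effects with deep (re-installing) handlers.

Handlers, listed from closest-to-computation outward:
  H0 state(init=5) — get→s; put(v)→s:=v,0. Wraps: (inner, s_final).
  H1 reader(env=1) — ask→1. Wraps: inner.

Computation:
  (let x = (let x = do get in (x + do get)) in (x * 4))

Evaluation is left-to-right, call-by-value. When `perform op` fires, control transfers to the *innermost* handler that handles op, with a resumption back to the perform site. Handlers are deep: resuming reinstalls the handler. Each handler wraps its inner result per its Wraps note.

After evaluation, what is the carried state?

Evaluation trace:
get @ H0 ⇒ 5
get @ H0 ⇒ 5
H0 returns (40, 5)
H1 returns (40, 5)
= (40, 5)

Answer: 5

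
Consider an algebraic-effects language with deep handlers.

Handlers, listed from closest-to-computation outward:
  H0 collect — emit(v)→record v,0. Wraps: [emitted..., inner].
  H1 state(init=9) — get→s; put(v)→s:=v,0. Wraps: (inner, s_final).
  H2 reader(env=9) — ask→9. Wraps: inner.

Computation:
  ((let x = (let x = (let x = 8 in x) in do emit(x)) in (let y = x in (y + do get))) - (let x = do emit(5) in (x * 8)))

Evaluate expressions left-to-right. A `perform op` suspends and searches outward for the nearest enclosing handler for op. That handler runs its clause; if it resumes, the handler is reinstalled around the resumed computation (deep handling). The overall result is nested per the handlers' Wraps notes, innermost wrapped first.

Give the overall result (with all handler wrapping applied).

Working:
emit(8) @ H0 ⇒ out+=8
get @ H1 ⇒ 9
emit(5) @ H0 ⇒ out+=5
H0 returns [8, 5, 9]
H1 returns ([8, 5, 9], 9)
H2 returns ([8, 5, 9], 9)
= ([8, 5, 9], 9)

Answer: ([8, 5, 9], 9)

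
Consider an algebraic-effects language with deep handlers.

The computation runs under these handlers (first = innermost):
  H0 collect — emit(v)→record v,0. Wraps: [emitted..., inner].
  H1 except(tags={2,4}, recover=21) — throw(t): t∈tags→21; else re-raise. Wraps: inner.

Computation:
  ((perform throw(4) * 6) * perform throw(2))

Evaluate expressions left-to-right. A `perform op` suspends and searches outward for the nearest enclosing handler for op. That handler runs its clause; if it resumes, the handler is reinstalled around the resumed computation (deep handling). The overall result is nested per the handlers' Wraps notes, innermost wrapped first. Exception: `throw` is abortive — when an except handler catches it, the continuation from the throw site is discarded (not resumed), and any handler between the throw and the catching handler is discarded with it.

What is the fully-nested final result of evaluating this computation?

Working:
throw(4) @ H1 caught ⇒ 21
= 21

Answer: 21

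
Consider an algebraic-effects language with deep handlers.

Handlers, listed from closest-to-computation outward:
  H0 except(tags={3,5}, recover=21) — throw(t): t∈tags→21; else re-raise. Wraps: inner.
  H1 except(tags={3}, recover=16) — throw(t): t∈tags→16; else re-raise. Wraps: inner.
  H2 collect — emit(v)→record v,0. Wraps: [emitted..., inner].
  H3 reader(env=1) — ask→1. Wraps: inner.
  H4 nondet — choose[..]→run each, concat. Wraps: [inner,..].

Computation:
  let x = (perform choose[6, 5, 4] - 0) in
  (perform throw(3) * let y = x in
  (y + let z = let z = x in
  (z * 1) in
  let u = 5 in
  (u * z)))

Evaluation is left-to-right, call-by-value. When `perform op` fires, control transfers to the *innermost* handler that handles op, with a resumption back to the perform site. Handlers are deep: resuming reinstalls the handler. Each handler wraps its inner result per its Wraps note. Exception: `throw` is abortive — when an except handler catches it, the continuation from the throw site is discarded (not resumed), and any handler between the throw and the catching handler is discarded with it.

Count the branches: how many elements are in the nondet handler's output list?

Answer: 3

Step-by-step:
choose[6, 5, 4] @ H4
  branch[0] choose=6:
    throw(3) @ H0 caught ⇒ 21
    H1 returns 21
    H2 returns [21]
    H3 returns [21]
    H4 returns [[21]]
  branch[1] choose=5:
    throw(3) @ H0 caught ⇒ 21
    H1 returns 21
    H2 returns [21]
    H3 returns [21]
    H4 returns [[21]]
  branch[2] choose=4:
    throw(3) @ H0 caught ⇒ 21
    H1 returns 21
    H2 returns [21]
    H3 returns [21]
    H4 returns [[21]]
= [[21], [21], [21]]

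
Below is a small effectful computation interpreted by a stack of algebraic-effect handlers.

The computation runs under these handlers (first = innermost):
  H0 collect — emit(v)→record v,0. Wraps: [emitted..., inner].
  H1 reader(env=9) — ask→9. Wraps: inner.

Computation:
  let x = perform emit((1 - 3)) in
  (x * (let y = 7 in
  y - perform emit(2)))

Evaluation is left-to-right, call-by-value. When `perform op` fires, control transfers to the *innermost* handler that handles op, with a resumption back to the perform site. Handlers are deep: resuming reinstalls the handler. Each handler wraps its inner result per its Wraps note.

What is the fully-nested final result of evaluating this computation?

Answer: [-2, 2, 0]

Working:
emit(-2) @ H0 ⇒ out+=-2
emit(2) @ H0 ⇒ out+=2
H0 returns [-2, 2, 0]
H1 returns [-2, 2, 0]
= [-2, 2, 0]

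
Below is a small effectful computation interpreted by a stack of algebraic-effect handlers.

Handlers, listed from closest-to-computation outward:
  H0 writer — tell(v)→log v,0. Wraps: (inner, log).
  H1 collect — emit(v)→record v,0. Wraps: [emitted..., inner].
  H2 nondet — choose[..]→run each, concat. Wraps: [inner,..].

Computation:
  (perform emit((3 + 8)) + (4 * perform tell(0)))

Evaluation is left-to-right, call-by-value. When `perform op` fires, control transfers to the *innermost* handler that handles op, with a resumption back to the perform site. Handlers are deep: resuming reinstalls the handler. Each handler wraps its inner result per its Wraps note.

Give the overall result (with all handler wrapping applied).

Step-by-step:
emit(11) @ H1 ⇒ out+=11
tell(0) @ H0 ⇒ log+=0
H0 returns (0, (0))
H1 returns [11, (0, (0))]
H2 returns [[11, (0, (0))]]
= [[11, (0, (0))]]

Answer: [[11, (0, (0))]]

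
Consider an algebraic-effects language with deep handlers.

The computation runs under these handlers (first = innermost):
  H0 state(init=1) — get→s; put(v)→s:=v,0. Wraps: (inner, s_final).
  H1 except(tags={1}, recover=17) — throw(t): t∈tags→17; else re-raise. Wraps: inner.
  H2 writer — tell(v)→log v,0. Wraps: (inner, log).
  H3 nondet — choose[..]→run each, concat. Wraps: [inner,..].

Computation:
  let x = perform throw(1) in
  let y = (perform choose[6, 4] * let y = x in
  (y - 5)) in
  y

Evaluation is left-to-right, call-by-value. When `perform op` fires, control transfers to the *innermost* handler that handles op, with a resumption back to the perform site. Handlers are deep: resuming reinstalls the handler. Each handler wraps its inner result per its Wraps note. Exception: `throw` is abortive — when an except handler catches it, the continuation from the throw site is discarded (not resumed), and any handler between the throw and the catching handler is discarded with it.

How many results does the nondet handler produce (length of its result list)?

Answer: 1

Step-by-step:
throw(1) @ H1 caught ⇒ 17
H2 returns (17, ())
H3 returns [(17, ())]
= [(17, ())]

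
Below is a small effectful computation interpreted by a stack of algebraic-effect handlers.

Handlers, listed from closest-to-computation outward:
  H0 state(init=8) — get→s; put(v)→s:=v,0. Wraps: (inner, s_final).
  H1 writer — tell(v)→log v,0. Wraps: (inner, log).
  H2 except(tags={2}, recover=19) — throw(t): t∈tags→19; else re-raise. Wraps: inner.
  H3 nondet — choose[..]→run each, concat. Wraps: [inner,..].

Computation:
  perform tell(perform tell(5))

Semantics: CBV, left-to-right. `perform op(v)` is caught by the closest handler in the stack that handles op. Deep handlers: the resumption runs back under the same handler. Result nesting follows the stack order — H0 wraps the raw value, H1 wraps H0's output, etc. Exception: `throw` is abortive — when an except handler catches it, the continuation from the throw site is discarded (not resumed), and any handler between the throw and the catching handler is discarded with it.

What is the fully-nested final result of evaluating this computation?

Answer: [((0, 8), (5, 0))]

Step-by-step:
tell(5) @ H1 ⇒ log+=5
tell(0) @ H1 ⇒ log+=0
H0 returns (0, 8)
H1 returns ((0, 8), (5, 0))
H2 returns ((0, 8), (5, 0))
H3 returns [((0, 8), (5, 0))]
= [((0, 8), (5, 0))]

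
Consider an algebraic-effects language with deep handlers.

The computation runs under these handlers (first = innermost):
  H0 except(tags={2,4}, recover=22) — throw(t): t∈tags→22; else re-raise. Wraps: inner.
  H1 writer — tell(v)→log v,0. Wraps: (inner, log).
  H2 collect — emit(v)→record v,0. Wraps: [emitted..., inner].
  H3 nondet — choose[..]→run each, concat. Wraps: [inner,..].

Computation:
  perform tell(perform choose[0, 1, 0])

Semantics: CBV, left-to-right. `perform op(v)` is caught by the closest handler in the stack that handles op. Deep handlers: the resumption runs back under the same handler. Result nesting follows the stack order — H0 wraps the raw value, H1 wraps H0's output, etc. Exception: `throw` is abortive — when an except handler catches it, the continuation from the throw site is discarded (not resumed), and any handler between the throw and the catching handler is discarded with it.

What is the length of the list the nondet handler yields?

Answer: 3

Working:
choose[0, 1, 0] @ H3
  branch[0] choose=0:
    tell(0) @ H1 ⇒ log+=0
    H0 returns 0
    H1 returns (0, (0))
    H2 returns [(0, (0))]
    H3 returns [[(0, (0))]]
  branch[1] choose=1:
    tell(1) @ H1 ⇒ log+=1
    H0 returns 0
    H1 returns (0, (1))
    H2 returns [(0, (1))]
    H3 returns [[(0, (1))]]
  branch[2] choose=0:
    tell(0) @ H1 ⇒ log+=0
    H0 returns 0
    H1 returns (0, (0))
    H2 returns [(0, (0))]
    H3 returns [[(0, (0))]]
= [[(0, (0))], [(0, (1))], [(0, (0))]]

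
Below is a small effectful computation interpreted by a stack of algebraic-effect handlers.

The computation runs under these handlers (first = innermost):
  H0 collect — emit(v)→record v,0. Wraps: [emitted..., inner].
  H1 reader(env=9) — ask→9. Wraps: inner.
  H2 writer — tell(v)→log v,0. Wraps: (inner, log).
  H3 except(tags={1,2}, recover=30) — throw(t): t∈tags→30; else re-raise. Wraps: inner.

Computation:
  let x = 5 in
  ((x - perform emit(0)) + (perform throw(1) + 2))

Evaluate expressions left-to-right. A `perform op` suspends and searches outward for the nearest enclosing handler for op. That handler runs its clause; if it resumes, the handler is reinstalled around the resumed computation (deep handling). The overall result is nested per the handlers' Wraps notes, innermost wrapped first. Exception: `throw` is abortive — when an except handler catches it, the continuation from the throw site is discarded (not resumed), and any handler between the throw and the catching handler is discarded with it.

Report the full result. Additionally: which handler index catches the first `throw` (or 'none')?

Answer: 30 ; first throw caught by: H3

Evaluation trace:
emit(0) @ H0 ⇒ out+=0
throw(1) @ H3 caught ⇒ 30
= 30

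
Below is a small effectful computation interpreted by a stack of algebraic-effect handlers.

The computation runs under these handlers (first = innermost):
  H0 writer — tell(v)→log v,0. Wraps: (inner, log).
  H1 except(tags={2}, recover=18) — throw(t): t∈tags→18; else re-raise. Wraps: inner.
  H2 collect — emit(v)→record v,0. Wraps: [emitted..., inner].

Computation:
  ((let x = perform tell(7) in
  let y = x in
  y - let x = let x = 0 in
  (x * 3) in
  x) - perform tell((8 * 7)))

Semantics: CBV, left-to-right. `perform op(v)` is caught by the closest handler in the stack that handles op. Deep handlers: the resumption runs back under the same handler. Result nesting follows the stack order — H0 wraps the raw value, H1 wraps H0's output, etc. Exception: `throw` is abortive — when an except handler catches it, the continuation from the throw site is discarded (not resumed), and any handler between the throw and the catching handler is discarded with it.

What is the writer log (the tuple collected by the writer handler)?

Answer: (7, 56)

Evaluation trace:
tell(7) @ H0 ⇒ log+=7
tell(56) @ H0 ⇒ log+=56
H0 returns (0, (7, 56))
H1 returns (0, (7, 56))
H2 returns [(0, (7, 56))]
= [(0, (7, 56))]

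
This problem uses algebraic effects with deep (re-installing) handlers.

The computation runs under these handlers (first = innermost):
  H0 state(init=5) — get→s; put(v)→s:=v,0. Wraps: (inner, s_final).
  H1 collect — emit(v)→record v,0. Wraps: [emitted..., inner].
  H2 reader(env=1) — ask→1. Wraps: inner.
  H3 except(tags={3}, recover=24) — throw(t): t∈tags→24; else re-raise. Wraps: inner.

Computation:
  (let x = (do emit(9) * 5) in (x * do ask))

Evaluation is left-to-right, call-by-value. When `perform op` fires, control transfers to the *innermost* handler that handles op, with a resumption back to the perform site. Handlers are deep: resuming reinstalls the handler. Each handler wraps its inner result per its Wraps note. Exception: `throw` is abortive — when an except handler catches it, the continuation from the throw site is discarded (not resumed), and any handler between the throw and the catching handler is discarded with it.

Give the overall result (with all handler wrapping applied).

Evaluation trace:
emit(9) @ H1 ⇒ out+=9
ask @ H2 ⇒ 1
H0 returns (0, 5)
H1 returns [9, (0, 5)]
H2 returns [9, (0, 5)]
H3 returns [9, (0, 5)]
= [9, (0, 5)]

Answer: [9, (0, 5)]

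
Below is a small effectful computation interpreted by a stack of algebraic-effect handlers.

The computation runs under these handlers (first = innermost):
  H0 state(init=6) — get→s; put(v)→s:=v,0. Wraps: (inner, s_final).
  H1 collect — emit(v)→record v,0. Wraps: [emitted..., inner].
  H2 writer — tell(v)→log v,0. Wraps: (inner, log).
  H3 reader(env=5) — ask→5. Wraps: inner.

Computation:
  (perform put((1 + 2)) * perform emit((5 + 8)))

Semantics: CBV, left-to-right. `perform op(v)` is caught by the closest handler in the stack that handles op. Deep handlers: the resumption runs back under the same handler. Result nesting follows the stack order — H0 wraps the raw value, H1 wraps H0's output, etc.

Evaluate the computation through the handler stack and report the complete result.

Evaluation trace:
put(3) @ H0 ⇒ s:=3
emit(13) @ H1 ⇒ out+=13
H0 returns (0, 3)
H1 returns [13, (0, 3)]
H2 returns ([13, (0, 3)], ())
H3 returns ([13, (0, 3)], ())
= ([13, (0, 3)], ())

Answer: ([13, (0, 3)], ())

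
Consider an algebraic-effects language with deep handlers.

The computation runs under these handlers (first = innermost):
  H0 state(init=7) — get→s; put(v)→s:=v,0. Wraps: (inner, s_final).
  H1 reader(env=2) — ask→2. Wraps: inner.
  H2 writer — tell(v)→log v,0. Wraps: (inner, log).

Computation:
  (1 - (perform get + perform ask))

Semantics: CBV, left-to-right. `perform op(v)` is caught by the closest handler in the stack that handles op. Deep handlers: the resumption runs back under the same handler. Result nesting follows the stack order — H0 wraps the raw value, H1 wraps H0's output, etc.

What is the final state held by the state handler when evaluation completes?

Answer: 7

Evaluation trace:
get @ H0 ⇒ 7
ask @ H1 ⇒ 2
H0 returns (-8, 7)
H1 returns (-8, 7)
H2 returns ((-8, 7), ())
= ((-8, 7), ())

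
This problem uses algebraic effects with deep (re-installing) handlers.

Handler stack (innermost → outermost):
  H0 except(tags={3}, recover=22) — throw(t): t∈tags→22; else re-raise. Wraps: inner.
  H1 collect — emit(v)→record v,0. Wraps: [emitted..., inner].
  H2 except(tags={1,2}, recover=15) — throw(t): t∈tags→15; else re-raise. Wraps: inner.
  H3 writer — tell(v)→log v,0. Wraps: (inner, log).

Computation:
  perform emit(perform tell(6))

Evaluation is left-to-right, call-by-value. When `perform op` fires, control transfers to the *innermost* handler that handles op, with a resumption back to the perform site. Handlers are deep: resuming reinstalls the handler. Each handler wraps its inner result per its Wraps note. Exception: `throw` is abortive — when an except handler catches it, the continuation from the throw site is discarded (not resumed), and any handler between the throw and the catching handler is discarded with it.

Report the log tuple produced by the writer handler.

Answer: (6)

Working:
tell(6) @ H3 ⇒ log+=6
emit(0) @ H1 ⇒ out+=0
H0 returns 0
H1 returns [0, 0]
H2 returns [0, 0]
H3 returns ([0, 0], (6))
= ([0, 0], (6))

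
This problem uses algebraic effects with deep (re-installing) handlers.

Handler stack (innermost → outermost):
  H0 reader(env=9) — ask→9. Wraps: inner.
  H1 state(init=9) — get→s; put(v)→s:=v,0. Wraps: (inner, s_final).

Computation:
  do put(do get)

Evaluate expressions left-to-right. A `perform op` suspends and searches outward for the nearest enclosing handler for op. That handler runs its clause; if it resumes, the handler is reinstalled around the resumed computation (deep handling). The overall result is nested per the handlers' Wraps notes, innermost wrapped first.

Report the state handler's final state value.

Answer: 9

Step-by-step:
get @ H1 ⇒ 9
put(9) @ H1 ⇒ s:=9
H0 returns 0
H1 returns (0, 9)
= (0, 9)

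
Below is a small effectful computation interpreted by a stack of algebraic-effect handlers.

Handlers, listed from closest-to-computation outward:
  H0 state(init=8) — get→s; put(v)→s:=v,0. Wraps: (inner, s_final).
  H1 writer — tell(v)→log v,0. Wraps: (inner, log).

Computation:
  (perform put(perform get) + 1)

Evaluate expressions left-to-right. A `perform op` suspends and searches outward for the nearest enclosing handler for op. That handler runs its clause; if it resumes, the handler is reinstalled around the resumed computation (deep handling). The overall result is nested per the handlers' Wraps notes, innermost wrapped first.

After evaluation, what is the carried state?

Working:
get @ H0 ⇒ 8
put(8) @ H0 ⇒ s:=8
H0 returns (1, 8)
H1 returns ((1, 8), ())
= ((1, 8), ())

Answer: 8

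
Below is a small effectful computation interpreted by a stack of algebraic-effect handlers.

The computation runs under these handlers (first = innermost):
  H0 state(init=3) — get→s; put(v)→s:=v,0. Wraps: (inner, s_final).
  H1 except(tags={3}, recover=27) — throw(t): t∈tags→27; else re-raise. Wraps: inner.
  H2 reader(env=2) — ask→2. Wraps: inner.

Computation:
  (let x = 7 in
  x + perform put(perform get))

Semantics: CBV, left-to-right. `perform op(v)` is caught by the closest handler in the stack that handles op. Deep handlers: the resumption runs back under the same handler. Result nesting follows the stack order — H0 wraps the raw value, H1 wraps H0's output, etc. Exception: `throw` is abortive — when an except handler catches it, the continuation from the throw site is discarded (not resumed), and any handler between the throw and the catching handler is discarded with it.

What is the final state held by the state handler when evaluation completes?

Working:
get @ H0 ⇒ 3
put(3) @ H0 ⇒ s:=3
H0 returns (7, 3)
H1 returns (7, 3)
H2 returns (7, 3)
= (7, 3)

Answer: 3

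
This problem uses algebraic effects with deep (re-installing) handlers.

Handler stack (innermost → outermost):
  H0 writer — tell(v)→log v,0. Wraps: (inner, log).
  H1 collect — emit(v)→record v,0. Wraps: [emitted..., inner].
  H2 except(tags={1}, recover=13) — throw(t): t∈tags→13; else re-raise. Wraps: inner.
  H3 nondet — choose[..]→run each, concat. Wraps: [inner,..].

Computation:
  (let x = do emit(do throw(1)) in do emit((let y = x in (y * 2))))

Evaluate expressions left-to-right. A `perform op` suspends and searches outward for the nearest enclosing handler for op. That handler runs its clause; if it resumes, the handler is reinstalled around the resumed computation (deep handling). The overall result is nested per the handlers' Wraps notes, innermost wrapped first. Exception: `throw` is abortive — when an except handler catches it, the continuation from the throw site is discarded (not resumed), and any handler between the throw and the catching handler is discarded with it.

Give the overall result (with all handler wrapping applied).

Answer: [13]

Step-by-step:
throw(1) @ H2 caught ⇒ 13
H3 returns [13]
= [13]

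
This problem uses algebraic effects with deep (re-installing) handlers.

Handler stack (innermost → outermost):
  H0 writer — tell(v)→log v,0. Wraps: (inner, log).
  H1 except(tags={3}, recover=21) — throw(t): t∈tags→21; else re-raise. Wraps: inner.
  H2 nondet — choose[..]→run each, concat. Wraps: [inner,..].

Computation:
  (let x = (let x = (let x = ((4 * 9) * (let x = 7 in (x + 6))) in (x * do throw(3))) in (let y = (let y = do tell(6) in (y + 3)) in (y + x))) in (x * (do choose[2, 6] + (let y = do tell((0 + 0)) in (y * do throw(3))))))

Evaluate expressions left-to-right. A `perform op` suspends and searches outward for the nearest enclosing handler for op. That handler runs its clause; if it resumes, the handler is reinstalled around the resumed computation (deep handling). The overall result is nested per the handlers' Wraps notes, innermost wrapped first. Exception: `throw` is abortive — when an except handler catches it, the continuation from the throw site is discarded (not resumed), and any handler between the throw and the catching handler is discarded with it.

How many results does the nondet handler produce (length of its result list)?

Working:
throw(3) @ H1 caught ⇒ 21
H2 returns [21]
= [21]

Answer: 1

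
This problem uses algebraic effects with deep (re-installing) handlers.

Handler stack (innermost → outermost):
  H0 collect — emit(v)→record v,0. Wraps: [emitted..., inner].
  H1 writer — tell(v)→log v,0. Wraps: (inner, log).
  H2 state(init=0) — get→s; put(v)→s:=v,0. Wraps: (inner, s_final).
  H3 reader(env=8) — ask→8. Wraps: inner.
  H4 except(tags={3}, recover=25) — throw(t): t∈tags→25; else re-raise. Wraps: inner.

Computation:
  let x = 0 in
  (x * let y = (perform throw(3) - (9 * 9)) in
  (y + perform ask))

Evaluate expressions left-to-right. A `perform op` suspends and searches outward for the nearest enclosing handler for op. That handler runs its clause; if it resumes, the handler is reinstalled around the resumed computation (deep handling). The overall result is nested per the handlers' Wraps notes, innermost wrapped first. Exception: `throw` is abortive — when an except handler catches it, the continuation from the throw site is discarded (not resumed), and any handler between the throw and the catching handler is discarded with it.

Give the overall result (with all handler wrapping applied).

Answer: 25

Evaluation trace:
throw(3) @ H4 caught ⇒ 25
= 25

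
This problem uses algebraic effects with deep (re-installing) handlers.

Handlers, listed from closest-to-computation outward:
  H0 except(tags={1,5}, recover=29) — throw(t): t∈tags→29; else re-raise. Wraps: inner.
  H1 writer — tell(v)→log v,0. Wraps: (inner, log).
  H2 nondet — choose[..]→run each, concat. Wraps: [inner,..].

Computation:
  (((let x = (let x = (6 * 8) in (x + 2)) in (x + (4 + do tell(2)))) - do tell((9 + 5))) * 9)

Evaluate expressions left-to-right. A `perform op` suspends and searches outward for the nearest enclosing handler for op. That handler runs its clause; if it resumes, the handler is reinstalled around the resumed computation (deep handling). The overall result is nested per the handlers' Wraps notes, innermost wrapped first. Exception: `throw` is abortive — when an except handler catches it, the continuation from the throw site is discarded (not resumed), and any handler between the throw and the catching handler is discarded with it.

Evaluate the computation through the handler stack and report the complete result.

Answer: [(486, (2, 14))]

Working:
tell(2) @ H1 ⇒ log+=2
tell(14) @ H1 ⇒ log+=14
H0 returns 486
H1 returns (486, (2, 14))
H2 returns [(486, (2, 14))]
= [(486, (2, 14))]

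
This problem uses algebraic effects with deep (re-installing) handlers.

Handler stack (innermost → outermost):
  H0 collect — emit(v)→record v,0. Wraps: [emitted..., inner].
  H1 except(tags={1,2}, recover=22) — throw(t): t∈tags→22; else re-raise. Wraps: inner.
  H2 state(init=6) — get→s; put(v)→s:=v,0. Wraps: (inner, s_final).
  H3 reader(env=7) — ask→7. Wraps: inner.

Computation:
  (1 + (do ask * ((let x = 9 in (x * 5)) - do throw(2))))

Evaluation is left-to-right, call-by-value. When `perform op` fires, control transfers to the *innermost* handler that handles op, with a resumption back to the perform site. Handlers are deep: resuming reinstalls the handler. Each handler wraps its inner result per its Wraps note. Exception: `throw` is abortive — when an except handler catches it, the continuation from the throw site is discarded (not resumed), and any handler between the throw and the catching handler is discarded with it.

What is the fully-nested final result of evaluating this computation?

Working:
ask @ H3 ⇒ 7
throw(2) @ H1 caught ⇒ 22
H2 returns (22, 6)
H3 returns (22, 6)
= (22, 6)

Answer: (22, 6)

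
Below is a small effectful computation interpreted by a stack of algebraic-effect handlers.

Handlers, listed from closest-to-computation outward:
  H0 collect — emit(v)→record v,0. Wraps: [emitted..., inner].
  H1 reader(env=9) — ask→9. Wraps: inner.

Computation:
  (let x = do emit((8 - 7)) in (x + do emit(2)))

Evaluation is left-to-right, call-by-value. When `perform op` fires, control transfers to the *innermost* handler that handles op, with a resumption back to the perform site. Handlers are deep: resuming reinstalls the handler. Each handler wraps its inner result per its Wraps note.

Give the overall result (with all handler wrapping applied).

Step-by-step:
emit(1) @ H0 ⇒ out+=1
emit(2) @ H0 ⇒ out+=2
H0 returns [1, 2, 0]
H1 returns [1, 2, 0]
= [1, 2, 0]

Answer: [1, 2, 0]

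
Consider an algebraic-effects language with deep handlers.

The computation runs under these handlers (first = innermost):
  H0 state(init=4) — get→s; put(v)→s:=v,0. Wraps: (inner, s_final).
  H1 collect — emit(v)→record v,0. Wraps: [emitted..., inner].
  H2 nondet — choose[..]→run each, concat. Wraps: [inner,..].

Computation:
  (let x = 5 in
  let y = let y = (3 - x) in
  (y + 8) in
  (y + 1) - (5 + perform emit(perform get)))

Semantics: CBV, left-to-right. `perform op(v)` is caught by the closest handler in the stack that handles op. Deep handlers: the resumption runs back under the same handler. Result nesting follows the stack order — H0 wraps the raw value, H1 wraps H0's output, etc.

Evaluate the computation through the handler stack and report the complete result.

Step-by-step:
get @ H0 ⇒ 4
emit(4) @ H1 ⇒ out+=4
H0 returns (2, 4)
H1 returns [4, (2, 4)]
H2 returns [[4, (2, 4)]]
= [[4, (2, 4)]]

Answer: [[4, (2, 4)]]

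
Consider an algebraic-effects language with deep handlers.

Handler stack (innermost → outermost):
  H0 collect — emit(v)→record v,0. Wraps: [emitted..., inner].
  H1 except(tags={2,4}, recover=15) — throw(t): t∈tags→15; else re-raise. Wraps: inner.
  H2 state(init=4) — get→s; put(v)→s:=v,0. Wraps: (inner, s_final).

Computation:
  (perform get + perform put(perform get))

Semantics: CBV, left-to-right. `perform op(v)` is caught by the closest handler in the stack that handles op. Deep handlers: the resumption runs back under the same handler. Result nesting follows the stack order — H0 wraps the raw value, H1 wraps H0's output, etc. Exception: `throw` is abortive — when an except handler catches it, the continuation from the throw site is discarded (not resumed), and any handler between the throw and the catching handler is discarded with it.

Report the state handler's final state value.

Working:
get @ H2 ⇒ 4
get @ H2 ⇒ 4
put(4) @ H2 ⇒ s:=4
H0 returns [4]
H1 returns [4]
H2 returns ([4], 4)
= ([4], 4)

Answer: 4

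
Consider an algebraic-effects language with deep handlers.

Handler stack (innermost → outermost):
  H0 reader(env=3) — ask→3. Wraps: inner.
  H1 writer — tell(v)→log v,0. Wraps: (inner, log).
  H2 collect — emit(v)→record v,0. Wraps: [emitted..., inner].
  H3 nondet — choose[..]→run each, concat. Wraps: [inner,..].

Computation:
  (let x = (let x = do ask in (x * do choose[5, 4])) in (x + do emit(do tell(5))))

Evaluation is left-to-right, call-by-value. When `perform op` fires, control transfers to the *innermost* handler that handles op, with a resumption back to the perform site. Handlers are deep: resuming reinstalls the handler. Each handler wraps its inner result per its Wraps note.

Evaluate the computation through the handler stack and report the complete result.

Step-by-step:
ask @ H0 ⇒ 3
choose[5, 4] @ H3
  branch[0] choose=5:
    tell(5) @ H1 ⇒ log+=5
    emit(0) @ H2 ⇒ out+=0
    H0 returns 15
    H1 returns (15, (5))
    H2 returns [0, (15, (5))]
    H3 returns [[0, (15, (5))]]
  branch[1] choose=4:
    tell(5) @ H1 ⇒ log+=5
    emit(0) @ H2 ⇒ out+=0
    H0 returns 12
    H1 returns (12, (5))
    H2 returns [0, (12, (5))]
    H3 returns [[0, (12, (5))]]
= [[0, (15, (5))], [0, (12, (5))]]

Answer: [[0, (15, (5))], [0, (12, (5))]]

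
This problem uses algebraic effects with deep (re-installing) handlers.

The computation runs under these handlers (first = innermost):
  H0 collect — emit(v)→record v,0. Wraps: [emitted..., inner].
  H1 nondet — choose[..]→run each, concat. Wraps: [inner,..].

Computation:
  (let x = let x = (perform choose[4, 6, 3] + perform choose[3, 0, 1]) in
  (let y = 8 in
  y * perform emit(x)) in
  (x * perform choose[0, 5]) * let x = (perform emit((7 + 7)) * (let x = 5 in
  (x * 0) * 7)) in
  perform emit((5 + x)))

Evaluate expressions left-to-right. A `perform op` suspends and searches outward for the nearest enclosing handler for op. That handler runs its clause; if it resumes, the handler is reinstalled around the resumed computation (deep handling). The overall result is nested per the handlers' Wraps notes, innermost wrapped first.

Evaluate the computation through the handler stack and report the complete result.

Working:
choose[4, 6, 3] @ H1
  branch[0] choose=4:
    choose[3, 0, 1] @ H1
      branch[0] choose=3:
        emit(7) @ H0 ⇒ out+=7
        choose[0, 5] @ H1
          branch[0] choose=0:
            emit(14) @ H0 ⇒ out+=14
            emit(5) @ H0 ⇒ out+=5
            H0 returns [7, 14, 5, 0]
            H1 returns [[7, 14, 5, 0]]
          branch[1] choose=5:
            emit(14) @ H0 ⇒ out+=14
            emit(5) @ H0 ⇒ out+=5
            H0 returns [7, 14, 5, 0]
            H1 returns [[7, 14, 5, 0]]
      branch[1] choose=0:
        emit(4) @ H0 ⇒ out+=4
        choose[0, 5] @ H1
          branch[0] choose=0:
            emit(14) @ H0 ⇒ out+=14
            emit(5) @ H0 ⇒ out+=5
            H0 returns [4, 14, 5, 0]
            H1 returns [[4, 14, 5, 0]]
          branch[1] choose=5:
            emit(14) @ H0 ⇒ out+=14
            emit(5) @ H0 ⇒ out+=5
            H0 returns [4, 14, 5, 0]
            H1 returns [[4, 14, 5, 0]]
      branch[2] choose=1:
        emit(5) @ H0 ⇒ out+=5
        choose[0, 5] @ H1
          branch[0] choose=0:
            emit(14) @ H0 ⇒ out+=14
            emit(5) @ H0 ⇒ out+=5
            H0 returns [5, 14, 5, 0]
            H1 returns [[5, 14, 5, 0]]
          branch[1] choose=5:
            emit(14) @ H0 ⇒ out+=14
            emit(5) @ H0 ⇒ out+=5
            H0 returns [5, 14, 5, 0]
            H1 returns [[5, 14, 5, 0]]
  branch[1] choose=6:
    choose[3, 0, 1] @ H1
      branch[0] choose=3:
        emit(9) @ H0 ⇒ out+=9
        choose[0, 5] @ H1
          branch[0] choose=0:
            emit(14) @ H0 ⇒ out+=14
            emit(5) @ H0 ⇒ out+=5
            H0 returns [9, 14, 5, 0]
            H1 returns [[9, 14, 5, 0]]
          branch[1] choose=5:
            emit(14) @ H0 ⇒ out+=14
            emit(5) @ H0 ⇒ out+=5
            H0 returns [9, 14, 5, 0]
            H1 returns [[9, 14, 5, 0]]
      branch[1] choose=0:
        emit(6) @ H0 ⇒ out+=6
        choose[0, 5] @ H1
          branch[0] choose=0:
            emit(14) @ H0 ⇒ out+=14
            emit(5) @ H0 ⇒ out+=5
            H0 returns [6, 14, 5, 0]
            H1 returns [[6, 14, 5, 0]]
          branch[1] choose=5:
            emit(14) @ H0 ⇒ out+=14
            emit(5) @ H0 ⇒ out+=5
            H0 returns [6, 14, 5, 0]
            H1 returns [[6, 14, 5, 0]]
      branch[2] choose=1:
        emit(7) @ H0 ⇒ out+=7
        choose[0, 5] @ H1
          branch[0] choose=0:
            emit(14) @ H0 ⇒ out+=14
            emit(5) @ H0 ⇒ out+=5
            H0 returns [7, 14, 5, 0]
            H1 returns [[7, 14, 5, 0]]
          branch[1] choose=5:
            emit(14) @ H0 ⇒ out+=14
            emit(5) @ H0 ⇒ out+=5
            H0 returns [7, 14, 5, 0]
            H1 returns [[7, 14, 5, 0]]
  branch[2] choose=3:
    choose[3, 0, 1] @ H1
      branch[0] choose=3:
        emit(6) @ H0 ⇒ out+=6
        choose[0, 5] @ H1
          branch[0] choose=0:
            emit(14) @ H0 ⇒ out+=14
            emit(5) @ H0 ⇒ out+=5
            H0 returns [6, 14, 5, 0]
            H1 returns [[6, 14, 5, 0]]
          branch[1] choose=5:
            emit(14) @ H0 ⇒ out+=14
            emit(5) @ H0 ⇒ out+=5
            H0 returns [6, 14, 5, 0]
            H1 returns [[6, 14, 5, 0]]
      branch[1] choose=0:
        emit(3) @ H0 ⇒ out+=3
        choose[0, 5] @ H1
          branch[0] choose=0:
            emit(14) @ H0 ⇒ out+=14
            emit(5) @ H0 ⇒ out+=5
            H0 returns [3, 14, 5, 0]
            H1 returns [[3, 14, 5, 0]]
          branch[1] choose=5:
            emit(14) @ H0 ⇒ out+=14
            emit(5) @ H0 ⇒ out+=5
            H0 returns [3, 14, 5, 0]
            H1 returns [[3, 14, 5, 0]]
      branch[2] choose=1:
        emit(4) @ H0 ⇒ out+=4
        choose[0, 5] @ H1
          branch[0] choose=0:
            emit(14) @ H0 ⇒ out+=14
            emit(5) @ H0 ⇒ out+=5
            H0 returns [4, 14, 5, 0]
            H1 returns [[4, 14, 5, 0]]
          branch[1] choose=5:
            emit(14) @ H0 ⇒ out+=14
            emit(5) @ H0 ⇒ out+=5
            H0 returns [4, 14, 5, 0]
            H1 returns [[4, 14, 5, 0]]
= [[7, 14, 5, 0], [7, 14, 5, 0], [4, 14, 5, 0], [4, 14, 5, 0], [5, 14, 5, 0], [5, 14, 5, 0], [9, 14, 5, 0], [9, 14, 5, 0], [6, 14, 5, 0], [6, 14, 5, 0], [7, 14, 5, 0], [7, 14, 5, 0], [6, 14, 5, 0], [6, 14, 5, 0], [3, 14, 5, 0], [3, 14, 5, 0], [4, 14, 5, 0], [4, 14, 5, 0]]

Answer: [[7, 14, 5, 0], [7, 14, 5, 0], [4, 14, 5, 0], [4, 14, 5, 0], [5, 14, 5, 0], [5, 14, 5, 0], [9, 14, 5, 0], [9, 14, 5, 0], [6, 14, 5, 0], [6, 14, 5, 0], [7, 14, 5, 0], [7, 14, 5, 0], [6, 14, 5, 0], [6, 14, 5, 0], [3, 14, 5, 0], [3, 14, 5, 0], [4, 14, 5, 0], [4, 14, 5, 0]]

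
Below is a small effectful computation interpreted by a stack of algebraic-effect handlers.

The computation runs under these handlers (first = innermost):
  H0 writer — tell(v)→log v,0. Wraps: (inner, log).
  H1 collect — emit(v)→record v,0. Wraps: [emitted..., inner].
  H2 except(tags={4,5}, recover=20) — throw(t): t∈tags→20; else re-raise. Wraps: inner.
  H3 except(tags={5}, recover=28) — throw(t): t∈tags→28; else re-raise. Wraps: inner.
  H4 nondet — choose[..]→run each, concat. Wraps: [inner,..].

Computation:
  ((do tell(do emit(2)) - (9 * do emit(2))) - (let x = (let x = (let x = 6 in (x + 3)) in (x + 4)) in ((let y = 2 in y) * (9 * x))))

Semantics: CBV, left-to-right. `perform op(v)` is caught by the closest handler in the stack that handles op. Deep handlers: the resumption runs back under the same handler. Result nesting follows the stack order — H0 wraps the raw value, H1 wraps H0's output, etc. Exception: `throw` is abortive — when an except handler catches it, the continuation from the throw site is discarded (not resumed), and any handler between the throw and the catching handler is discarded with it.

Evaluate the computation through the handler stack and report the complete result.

Working:
emit(2) @ H1 ⇒ out+=2
tell(0) @ H0 ⇒ log+=0
emit(2) @ H1 ⇒ out+=2
H0 returns (-234, (0))
H1 returns [2, 2, (-234, (0))]
H2 returns [2, 2, (-234, (0))]
H3 returns [2, 2, (-234, (0))]
H4 returns [[2, 2, (-234, (0))]]
= [[2, 2, (-234, (0))]]

Answer: [[2, 2, (-234, (0))]]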